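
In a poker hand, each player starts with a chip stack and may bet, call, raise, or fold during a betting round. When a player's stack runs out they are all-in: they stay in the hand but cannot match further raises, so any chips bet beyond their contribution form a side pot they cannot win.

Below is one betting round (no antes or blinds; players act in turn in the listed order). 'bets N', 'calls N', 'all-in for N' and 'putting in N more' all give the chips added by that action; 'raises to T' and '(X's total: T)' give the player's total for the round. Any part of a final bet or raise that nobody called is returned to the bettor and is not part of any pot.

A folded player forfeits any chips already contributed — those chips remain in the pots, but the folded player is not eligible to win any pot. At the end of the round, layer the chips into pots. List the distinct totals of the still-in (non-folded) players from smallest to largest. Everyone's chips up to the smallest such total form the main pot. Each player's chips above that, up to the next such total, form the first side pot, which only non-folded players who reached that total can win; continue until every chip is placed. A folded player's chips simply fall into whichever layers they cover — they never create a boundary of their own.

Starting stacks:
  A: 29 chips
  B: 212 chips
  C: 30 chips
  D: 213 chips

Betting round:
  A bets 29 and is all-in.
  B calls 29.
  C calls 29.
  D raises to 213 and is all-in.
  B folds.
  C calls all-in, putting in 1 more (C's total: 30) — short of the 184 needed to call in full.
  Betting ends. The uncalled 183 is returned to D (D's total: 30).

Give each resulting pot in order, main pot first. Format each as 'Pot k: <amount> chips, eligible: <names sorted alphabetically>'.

Contributions (after 183 returned to D): A=29, B=29, C=30, D=30
Folded: B
Pot levels (distinct totals of non-folded players): 29, 30
Layer 1-29: 29 each from A, B, C, D = 29*4 = 116 chips; eligible A, C, D
Layer 30-30: 1 each from C, D = 1*2 = 2 chips; eligible C, D

Pot 1: 116 chips, eligible: A, C, D
Pot 2: 2 chips, eligible: C, D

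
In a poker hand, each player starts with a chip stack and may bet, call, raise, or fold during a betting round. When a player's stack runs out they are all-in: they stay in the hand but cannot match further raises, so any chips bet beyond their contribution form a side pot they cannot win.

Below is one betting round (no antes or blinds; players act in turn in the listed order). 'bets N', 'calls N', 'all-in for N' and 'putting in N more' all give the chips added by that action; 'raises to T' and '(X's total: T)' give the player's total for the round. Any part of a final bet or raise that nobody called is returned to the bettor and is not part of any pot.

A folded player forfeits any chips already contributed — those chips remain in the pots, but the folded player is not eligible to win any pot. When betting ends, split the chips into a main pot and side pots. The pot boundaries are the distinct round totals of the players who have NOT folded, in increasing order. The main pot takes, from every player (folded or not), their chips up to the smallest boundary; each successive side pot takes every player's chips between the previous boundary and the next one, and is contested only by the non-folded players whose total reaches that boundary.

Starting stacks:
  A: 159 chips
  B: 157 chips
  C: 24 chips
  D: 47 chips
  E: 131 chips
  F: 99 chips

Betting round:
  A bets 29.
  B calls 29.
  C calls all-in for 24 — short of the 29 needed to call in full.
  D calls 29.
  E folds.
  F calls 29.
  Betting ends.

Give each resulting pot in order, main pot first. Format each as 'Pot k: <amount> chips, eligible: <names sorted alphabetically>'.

Contributions: A=29, B=29, C=24, D=29, F=29
Folded: E
Pot levels (distinct totals of non-folded players): 24, 29
Layer 1-24: 24 each from A, B, C, D, F = 24*5 = 120 chips; eligible A, B, C, D, F
Layer 25-29: 5 each from A, B, D, F = 5*4 = 20 chips; eligible A, B, D, F

Pot 1: 120 chips, eligible: A, B, C, D, F
Pot 2: 20 chips, eligible: A, B, D, F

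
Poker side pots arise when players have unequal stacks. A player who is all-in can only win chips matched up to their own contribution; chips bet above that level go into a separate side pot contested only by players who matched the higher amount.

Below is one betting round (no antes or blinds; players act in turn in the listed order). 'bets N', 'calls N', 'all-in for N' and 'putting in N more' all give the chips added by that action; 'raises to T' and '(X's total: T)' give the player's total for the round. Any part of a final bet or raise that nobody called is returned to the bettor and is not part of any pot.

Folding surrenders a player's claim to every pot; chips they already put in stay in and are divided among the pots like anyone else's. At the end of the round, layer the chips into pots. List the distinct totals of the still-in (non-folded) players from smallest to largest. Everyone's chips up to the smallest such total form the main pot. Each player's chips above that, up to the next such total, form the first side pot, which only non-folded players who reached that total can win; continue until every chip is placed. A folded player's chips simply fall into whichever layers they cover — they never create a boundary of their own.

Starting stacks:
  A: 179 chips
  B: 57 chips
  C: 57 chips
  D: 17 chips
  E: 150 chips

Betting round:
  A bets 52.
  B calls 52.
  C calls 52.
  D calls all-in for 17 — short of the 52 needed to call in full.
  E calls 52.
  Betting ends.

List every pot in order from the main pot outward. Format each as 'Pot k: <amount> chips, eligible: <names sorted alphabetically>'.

Pot 1: 85 chips, eligible: A, B, C, D, E
Pot 2: 140 chips, eligible: A, B, C, E

Derivation:
Contributions: A=52, B=52, C=52, D=17, E=52
Pot levels (distinct totals of non-folded players): 17, 52
Layer 1-17: 17 each from A, B, C, D, E = 17*5 = 85 chips; eligible A, B, C, D, E
Layer 18-52: 35 each from A, B, C, E = 35*4 = 140 chips; eligible A, B, C, E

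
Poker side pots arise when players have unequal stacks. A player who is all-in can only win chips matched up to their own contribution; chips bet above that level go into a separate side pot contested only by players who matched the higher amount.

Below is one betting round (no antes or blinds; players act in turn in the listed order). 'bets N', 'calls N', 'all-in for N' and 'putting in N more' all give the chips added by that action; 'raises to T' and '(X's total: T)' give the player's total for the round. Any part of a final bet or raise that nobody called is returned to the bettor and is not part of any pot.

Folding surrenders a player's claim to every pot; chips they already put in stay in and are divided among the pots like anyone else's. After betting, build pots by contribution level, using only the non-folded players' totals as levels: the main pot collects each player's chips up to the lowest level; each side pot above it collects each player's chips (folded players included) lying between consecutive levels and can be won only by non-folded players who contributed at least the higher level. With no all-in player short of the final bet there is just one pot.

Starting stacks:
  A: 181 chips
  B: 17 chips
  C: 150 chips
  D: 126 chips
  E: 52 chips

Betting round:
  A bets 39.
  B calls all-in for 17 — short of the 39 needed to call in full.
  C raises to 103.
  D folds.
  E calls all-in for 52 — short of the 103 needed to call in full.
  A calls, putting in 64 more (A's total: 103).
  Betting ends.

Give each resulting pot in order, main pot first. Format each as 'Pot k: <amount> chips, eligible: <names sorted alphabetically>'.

Pot 1: 68 chips, eligible: A, B, C, E
Pot 2: 105 chips, eligible: A, C, E
Pot 3: 102 chips, eligible: A, C

Derivation:
Contributions: A=103, B=17, C=103, E=52
Folded: D
Pot levels (distinct totals of non-folded players): 17, 52, 103
Layer 1-17: 17 each from A, B, C, E = 17*4 = 68 chips; eligible A, B, C, E
Layer 18-52: 35 each from A, C, E = 35*3 = 105 chips; eligible A, C, E
Layer 53-103: 51 each from A, C = 51*2 = 102 chips; eligible A, C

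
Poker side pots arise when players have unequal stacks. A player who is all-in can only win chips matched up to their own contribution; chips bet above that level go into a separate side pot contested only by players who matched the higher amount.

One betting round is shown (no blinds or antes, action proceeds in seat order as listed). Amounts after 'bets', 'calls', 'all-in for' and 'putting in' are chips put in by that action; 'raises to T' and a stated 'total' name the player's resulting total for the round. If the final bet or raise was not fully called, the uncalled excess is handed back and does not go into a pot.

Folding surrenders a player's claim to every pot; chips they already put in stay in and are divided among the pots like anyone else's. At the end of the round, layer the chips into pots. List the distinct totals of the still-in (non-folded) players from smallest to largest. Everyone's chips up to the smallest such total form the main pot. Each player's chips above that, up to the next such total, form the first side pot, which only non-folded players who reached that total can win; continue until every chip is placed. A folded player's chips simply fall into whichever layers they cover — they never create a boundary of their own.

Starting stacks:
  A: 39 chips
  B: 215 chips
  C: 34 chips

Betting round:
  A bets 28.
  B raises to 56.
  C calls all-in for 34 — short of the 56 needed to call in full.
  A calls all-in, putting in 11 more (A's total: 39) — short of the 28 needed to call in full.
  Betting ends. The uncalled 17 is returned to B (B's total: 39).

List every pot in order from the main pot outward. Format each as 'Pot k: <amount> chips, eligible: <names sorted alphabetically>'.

Contributions (after 17 returned to B): A=39, B=39, C=34
Pot levels (distinct totals of non-folded players): 34, 39
Layer 1-34: 34 each from A, B, C = 34*3 = 102 chips; eligible A, B, C
Layer 35-39: 5 each from A, B = 5*2 = 10 chips; eligible A, B

Pot 1: 102 chips, eligible: A, B, C
Pot 2: 10 chips, eligible: A, B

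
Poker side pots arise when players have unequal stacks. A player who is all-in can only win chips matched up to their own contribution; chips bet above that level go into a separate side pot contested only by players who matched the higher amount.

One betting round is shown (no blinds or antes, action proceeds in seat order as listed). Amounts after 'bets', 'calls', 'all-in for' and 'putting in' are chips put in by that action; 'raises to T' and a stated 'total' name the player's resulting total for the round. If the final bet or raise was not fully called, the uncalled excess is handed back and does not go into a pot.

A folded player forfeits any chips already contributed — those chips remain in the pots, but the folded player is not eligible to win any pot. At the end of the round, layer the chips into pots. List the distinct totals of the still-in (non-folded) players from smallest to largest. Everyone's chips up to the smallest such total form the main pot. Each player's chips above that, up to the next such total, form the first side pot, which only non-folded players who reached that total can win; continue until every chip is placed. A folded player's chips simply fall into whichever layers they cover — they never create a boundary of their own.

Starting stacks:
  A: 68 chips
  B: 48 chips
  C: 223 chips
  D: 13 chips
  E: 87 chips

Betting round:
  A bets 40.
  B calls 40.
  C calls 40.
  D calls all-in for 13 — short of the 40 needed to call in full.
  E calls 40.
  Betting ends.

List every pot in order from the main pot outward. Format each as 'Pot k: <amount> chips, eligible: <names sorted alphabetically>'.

Contributions: A=40, B=40, C=40, D=13, E=40
Pot levels (distinct totals of non-folded players): 13, 40
Layer 1-13: 13 each from A, B, C, D, E = 13*5 = 65 chips; eligible A, B, C, D, E
Layer 14-40: 27 each from A, B, C, E = 27*4 = 108 chips; eligible A, B, C, E

Pot 1: 65 chips, eligible: A, B, C, D, E
Pot 2: 108 chips, eligible: A, B, C, E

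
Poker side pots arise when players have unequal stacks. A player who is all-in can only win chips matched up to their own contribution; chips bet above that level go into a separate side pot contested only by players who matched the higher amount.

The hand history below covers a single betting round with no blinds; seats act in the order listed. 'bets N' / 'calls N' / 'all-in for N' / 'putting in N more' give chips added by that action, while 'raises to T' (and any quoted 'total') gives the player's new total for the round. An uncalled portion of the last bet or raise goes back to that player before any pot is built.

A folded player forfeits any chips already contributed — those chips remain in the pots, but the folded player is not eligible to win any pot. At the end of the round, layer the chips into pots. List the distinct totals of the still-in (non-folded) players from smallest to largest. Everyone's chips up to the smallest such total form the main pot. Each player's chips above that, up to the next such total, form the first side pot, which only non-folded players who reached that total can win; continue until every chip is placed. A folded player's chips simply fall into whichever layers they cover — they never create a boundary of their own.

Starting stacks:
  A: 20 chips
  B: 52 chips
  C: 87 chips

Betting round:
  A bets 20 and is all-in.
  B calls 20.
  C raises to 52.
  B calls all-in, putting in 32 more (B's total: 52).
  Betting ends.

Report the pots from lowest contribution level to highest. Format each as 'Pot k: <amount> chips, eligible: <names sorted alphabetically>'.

Contributions: A=20, B=52, C=52
Pot levels (distinct totals of non-folded players): 20, 52
Layer 1-20: 20 each from A, B, C = 20*3 = 60 chips; eligible A, B, C
Layer 21-52: 32 each from B, C = 32*2 = 64 chips; eligible B, C

Pot 1: 60 chips, eligible: A, B, C
Pot 2: 64 chips, eligible: B, C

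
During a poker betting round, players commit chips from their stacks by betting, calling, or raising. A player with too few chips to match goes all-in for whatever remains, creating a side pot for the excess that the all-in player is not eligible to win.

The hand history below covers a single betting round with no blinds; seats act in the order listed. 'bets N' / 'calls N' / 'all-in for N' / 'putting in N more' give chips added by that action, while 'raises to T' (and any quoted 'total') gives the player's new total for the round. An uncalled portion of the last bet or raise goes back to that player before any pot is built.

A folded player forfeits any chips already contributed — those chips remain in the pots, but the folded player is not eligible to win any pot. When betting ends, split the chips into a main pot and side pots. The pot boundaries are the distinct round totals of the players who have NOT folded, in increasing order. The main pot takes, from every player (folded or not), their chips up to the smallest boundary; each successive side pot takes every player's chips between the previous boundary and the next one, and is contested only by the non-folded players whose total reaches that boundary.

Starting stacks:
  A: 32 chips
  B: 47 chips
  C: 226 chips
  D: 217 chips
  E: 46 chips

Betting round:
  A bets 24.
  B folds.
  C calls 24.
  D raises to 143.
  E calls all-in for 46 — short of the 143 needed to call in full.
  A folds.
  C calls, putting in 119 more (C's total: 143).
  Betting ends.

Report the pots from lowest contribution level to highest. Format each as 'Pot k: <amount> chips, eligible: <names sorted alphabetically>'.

Pot 1: 162 chips, eligible: C, D, E
Pot 2: 194 chips, eligible: C, D

Derivation:
Contributions: A=24, C=143, D=143, E=46
Folded: A, B
Pot levels (distinct totals of non-folded players): 46, 143
Layer 1-46: A 24 + C 46 + D 46 + E 46 = 162 chips; eligible C, D, E
Layer 47-143: 97 each from C, D = 97*2 = 194 chips; eligible C, D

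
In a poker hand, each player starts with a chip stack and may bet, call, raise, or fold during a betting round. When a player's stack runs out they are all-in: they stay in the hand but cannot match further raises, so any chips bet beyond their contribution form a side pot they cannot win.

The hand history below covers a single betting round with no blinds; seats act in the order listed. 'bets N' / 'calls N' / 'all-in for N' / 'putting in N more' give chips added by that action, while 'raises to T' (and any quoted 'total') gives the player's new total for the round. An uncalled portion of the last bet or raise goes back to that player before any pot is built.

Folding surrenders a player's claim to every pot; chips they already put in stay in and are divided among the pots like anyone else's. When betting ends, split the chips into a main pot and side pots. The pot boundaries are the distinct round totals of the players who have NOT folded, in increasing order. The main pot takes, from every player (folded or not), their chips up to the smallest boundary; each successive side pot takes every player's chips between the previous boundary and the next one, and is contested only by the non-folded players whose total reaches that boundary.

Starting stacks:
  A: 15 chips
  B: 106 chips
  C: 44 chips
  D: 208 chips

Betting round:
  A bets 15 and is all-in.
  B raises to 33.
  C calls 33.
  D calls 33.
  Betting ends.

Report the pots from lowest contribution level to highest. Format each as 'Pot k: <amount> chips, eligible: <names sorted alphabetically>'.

Contributions: A=15, B=33, C=33, D=33
Pot levels (distinct totals of non-folded players): 15, 33
Layer 1-15: 15 each from A, B, C, D = 15*4 = 60 chips; eligible A, B, C, D
Layer 16-33: 18 each from B, C, D = 18*3 = 54 chips; eligible B, C, D

Pot 1: 60 chips, eligible: A, B, C, D
Pot 2: 54 chips, eligible: B, C, D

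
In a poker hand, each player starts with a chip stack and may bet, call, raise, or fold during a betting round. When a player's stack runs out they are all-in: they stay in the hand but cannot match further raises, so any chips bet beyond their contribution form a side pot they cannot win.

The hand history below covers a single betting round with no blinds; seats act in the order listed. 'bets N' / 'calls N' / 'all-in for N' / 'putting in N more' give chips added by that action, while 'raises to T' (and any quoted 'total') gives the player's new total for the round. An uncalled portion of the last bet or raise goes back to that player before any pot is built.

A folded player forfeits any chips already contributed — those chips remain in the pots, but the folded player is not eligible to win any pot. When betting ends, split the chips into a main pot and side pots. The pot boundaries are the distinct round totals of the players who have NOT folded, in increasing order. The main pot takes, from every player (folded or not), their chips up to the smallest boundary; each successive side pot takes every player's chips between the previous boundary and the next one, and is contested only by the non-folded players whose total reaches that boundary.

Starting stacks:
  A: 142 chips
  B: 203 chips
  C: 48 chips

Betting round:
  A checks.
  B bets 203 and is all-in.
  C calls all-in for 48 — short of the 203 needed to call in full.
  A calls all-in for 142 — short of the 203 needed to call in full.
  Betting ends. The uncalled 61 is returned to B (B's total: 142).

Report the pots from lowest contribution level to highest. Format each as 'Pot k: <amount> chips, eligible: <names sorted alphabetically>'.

Contributions (after 61 returned to B): A=142, B=142, C=48
Pot levels (distinct totals of non-folded players): 48, 142
Layer 1-48: 48 each from A, B, C = 48*3 = 144 chips; eligible A, B, C
Layer 49-142: 94 each from A, B = 94*2 = 188 chips; eligible A, B

Pot 1: 144 chips, eligible: A, B, C
Pot 2: 188 chips, eligible: A, B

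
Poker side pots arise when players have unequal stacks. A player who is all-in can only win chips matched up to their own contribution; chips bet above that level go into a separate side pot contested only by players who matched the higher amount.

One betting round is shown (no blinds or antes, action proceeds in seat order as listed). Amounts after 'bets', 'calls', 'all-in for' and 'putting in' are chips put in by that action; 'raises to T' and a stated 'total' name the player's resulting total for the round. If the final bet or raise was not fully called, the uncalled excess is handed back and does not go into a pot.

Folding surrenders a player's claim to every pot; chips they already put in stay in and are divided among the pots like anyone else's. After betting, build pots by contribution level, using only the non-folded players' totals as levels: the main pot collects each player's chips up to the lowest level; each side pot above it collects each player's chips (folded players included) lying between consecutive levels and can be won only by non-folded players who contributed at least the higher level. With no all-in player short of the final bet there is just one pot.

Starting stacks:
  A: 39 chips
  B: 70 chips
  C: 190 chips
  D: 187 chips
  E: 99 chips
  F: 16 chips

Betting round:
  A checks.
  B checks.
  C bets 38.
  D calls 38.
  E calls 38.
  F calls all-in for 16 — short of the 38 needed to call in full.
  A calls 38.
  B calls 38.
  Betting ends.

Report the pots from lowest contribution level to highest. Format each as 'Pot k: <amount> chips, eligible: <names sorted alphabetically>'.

Pot 1: 96 chips, eligible: A, B, C, D, E, F
Pot 2: 110 chips, eligible: A, B, C, D, E

Derivation:
Contributions: A=38, B=38, C=38, D=38, E=38, F=16
Pot levels (distinct totals of non-folded players): 16, 38
Layer 1-16: 16 each from A, B, C, D, E, F = 16*6 = 96 chips; eligible A, B, C, D, E, F
Layer 17-38: 22 each from A, B, C, D, E = 22*5 = 110 chips; eligible A, B, C, D, E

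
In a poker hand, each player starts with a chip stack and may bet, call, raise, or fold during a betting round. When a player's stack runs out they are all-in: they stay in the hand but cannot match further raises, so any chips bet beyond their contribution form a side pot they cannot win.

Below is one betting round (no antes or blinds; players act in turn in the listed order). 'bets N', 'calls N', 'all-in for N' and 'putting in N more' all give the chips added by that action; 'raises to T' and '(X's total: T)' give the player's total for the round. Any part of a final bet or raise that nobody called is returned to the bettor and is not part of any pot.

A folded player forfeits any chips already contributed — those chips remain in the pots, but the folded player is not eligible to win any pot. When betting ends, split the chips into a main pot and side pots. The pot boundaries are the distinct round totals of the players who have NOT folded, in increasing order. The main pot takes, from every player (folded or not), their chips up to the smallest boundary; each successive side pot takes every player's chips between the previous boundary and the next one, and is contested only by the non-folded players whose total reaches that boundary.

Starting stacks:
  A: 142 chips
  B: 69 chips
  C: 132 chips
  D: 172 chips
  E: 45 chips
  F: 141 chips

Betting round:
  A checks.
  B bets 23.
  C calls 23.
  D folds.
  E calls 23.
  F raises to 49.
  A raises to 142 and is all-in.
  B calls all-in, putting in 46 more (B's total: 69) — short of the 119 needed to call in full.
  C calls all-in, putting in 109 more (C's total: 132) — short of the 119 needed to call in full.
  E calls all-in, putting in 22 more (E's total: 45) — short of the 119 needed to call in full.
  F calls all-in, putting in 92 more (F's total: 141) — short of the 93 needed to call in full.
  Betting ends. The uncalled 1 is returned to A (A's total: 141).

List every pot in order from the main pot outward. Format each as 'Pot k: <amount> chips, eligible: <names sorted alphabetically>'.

Contributions (after 1 returned to A): A=141, B=69, C=132, E=45, F=141
Folded: D
Pot levels (distinct totals of non-folded players): 45, 69, 132, 141
Layer 1-45: 45 each from A, B, C, E, F = 45*5 = 225 chips; eligible A, B, C, E, F
Layer 46-69: 24 each from A, B, C, F = 24*4 = 96 chips; eligible A, B, C, F
Layer 70-132: 63 each from A, C, F = 63*3 = 189 chips; eligible A, C, F
Layer 133-141: 9 each from A, F = 9*2 = 18 chips; eligible A, F

Pot 1: 225 chips, eligible: A, B, C, E, F
Pot 2: 96 chips, eligible: A, B, C, F
Pot 3: 189 chips, eligible: A, C, F
Pot 4: 18 chips, eligible: A, F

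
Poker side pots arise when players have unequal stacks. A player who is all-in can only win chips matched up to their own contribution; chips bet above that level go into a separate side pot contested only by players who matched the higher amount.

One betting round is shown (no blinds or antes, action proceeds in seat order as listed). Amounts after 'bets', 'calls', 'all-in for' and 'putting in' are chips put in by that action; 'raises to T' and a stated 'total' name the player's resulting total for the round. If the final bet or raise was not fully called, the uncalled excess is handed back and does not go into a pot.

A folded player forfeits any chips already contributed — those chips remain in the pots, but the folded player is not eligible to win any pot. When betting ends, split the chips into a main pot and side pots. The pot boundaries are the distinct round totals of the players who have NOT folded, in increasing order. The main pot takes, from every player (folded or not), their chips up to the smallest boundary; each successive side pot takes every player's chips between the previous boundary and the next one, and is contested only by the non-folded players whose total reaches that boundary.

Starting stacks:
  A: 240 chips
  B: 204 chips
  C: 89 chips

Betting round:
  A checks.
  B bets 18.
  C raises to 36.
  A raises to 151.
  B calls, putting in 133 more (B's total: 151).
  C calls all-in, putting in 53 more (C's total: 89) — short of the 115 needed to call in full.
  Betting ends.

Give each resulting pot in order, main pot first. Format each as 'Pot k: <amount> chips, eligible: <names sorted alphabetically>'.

Contributions: A=151, B=151, C=89
Pot levels (distinct totals of non-folded players): 89, 151
Layer 1-89: 89 each from A, B, C = 89*3 = 267 chips; eligible A, B, C
Layer 90-151: 62 each from A, B = 62*2 = 124 chips; eligible A, B

Pot 1: 267 chips, eligible: A, B, C
Pot 2: 124 chips, eligible: A, B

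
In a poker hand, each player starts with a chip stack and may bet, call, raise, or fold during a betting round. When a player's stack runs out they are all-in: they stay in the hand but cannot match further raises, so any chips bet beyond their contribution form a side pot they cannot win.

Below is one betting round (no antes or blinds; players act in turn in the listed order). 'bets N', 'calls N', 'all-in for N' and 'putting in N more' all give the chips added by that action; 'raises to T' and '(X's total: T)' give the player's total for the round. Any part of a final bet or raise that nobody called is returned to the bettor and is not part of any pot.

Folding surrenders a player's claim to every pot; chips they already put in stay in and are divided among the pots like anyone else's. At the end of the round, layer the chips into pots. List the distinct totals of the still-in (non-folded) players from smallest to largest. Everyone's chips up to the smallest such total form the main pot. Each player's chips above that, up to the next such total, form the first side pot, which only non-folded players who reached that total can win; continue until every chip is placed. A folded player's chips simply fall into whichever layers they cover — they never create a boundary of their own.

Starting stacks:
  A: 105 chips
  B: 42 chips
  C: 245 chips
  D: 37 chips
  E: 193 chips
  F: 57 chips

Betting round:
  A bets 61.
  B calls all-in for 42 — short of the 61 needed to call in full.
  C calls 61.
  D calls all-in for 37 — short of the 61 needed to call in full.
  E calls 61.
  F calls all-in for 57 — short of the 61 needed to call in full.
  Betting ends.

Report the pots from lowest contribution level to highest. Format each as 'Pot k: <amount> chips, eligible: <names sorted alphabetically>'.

Contributions: A=61, B=42, C=61, D=37, E=61, F=57
Pot levels (distinct totals of non-folded players): 37, 42, 57, 61
Layer 1-37: 37 each from A, B, C, D, E, F = 37*6 = 222 chips; eligible A, B, C, D, E, F
Layer 38-42: 5 each from A, B, C, E, F = 5*5 = 25 chips; eligible A, B, C, E, F
Layer 43-57: 15 each from A, C, E, F = 15*4 = 60 chips; eligible A, C, E, F
Layer 58-61: 4 each from A, C, E = 4*3 = 12 chips; eligible A, C, E

Pot 1: 222 chips, eligible: A, B, C, D, E, F
Pot 2: 25 chips, eligible: A, B, C, E, F
Pot 3: 60 chips, eligible: A, C, E, F
Pot 4: 12 chips, eligible: A, C, E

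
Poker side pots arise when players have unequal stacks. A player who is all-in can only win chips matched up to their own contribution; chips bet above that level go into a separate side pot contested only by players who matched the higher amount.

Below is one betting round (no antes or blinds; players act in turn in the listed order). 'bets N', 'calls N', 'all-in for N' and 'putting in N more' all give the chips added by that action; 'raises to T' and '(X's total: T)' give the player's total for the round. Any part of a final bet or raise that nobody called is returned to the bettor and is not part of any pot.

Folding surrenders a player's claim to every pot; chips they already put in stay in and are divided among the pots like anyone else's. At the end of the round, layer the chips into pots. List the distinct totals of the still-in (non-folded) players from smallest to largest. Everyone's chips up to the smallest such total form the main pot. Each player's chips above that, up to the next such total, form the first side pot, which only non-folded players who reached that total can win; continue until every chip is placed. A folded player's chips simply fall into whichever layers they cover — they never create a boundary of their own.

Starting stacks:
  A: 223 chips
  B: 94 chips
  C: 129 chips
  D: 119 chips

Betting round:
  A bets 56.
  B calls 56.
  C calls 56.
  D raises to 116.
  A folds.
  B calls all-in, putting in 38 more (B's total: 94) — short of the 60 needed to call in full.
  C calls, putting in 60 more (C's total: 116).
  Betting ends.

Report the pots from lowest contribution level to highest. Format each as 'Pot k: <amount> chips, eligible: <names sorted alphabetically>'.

Contributions: A=56, B=94, C=116, D=116
Folded: A
Pot levels (distinct totals of non-folded players): 94, 116
Layer 1-94: A 56 + B 94 + C 94 + D 94 = 338 chips; eligible B, C, D
Layer 95-116: 22 each from C, D = 22*2 = 44 chips; eligible C, D

Pot 1: 338 chips, eligible: B, C, D
Pot 2: 44 chips, eligible: C, D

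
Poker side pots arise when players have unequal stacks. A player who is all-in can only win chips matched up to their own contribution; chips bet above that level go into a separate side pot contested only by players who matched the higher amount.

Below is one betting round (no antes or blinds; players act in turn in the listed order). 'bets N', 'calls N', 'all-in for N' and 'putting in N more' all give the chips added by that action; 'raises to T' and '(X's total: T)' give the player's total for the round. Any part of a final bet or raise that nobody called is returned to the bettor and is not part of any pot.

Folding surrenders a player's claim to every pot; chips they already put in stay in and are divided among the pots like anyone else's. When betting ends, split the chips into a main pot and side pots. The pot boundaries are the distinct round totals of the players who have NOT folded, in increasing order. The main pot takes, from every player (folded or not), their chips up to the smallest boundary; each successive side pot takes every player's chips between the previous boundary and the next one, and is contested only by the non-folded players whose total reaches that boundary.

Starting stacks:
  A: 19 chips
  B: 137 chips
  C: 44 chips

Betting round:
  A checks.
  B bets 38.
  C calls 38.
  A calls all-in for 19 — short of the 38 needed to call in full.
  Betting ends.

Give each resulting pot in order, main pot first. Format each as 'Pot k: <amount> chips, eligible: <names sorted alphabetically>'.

Pot 1: 57 chips, eligible: A, B, C
Pot 2: 38 chips, eligible: B, C

Derivation:
Contributions: A=19, B=38, C=38
Pot levels (distinct totals of non-folded players): 19, 38
Layer 1-19: 19 each from A, B, C = 19*3 = 57 chips; eligible A, B, C
Layer 20-38: 19 each from B, C = 19*2 = 38 chips; eligible B, C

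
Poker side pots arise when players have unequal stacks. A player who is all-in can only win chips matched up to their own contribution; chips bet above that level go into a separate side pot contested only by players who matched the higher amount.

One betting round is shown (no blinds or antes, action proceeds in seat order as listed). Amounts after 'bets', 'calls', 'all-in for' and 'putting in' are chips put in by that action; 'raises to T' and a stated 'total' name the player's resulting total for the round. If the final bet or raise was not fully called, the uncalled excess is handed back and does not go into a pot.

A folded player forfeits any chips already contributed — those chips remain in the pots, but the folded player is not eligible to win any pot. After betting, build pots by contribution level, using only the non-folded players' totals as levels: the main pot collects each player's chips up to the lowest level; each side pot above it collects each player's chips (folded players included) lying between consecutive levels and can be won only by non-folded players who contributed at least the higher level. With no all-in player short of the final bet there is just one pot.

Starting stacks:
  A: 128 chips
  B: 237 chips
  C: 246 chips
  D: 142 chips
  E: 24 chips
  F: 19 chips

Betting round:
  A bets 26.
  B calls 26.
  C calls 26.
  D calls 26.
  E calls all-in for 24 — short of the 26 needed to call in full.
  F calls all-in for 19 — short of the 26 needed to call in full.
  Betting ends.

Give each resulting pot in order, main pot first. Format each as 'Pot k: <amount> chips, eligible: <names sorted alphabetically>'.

Contributions: A=26, B=26, C=26, D=26, E=24, F=19
Pot levels (distinct totals of non-folded players): 19, 24, 26
Layer 1-19: 19 each from A, B, C, D, E, F = 19*6 = 114 chips; eligible A, B, C, D, E, F
Layer 20-24: 5 each from A, B, C, D, E = 5*5 = 25 chips; eligible A, B, C, D, E
Layer 25-26: 2 each from A, B, C, D = 2*4 = 8 chips; eligible A, B, C, D

Pot 1: 114 chips, eligible: A, B, C, D, E, F
Pot 2: 25 chips, eligible: A, B, C, D, E
Pot 3: 8 chips, eligible: A, B, C, D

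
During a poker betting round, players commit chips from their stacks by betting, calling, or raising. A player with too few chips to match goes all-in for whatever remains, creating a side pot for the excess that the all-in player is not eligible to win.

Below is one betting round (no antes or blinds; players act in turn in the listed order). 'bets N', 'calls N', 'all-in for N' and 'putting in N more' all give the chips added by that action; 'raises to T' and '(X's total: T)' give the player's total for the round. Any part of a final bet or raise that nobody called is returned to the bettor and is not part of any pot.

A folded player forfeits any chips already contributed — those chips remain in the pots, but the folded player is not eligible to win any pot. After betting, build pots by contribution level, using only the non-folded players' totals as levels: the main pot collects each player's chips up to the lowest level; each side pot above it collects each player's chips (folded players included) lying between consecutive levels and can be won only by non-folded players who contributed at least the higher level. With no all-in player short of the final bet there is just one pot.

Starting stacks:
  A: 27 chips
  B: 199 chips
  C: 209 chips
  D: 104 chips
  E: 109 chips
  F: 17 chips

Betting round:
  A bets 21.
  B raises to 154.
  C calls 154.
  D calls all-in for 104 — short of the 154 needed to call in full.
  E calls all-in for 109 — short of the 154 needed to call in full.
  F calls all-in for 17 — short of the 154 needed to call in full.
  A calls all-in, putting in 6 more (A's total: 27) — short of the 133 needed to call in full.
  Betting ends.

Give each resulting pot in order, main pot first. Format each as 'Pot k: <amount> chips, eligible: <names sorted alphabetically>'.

Contributions: A=27, B=154, C=154, D=104, E=109, F=17
Pot levels (distinct totals of non-folded players): 17, 27, 104, 109, 154
Layer 1-17: 17 each from A, B, C, D, E, F = 17*6 = 102 chips; eligible A, B, C, D, E, F
Layer 18-27: 10 each from A, B, C, D, E = 10*5 = 50 chips; eligible A, B, C, D, E
Layer 28-104: 77 each from B, C, D, E = 77*4 = 308 chips; eligible B, C, D, E
Layer 105-109: 5 each from B, C, E = 5*3 = 15 chips; eligible B, C, E
Layer 110-154: 45 each from B, C = 45*2 = 90 chips; eligible B, C

Pot 1: 102 chips, eligible: A, B, C, D, E, F
Pot 2: 50 chips, eligible: A, B, C, D, E
Pot 3: 308 chips, eligible: B, C, D, E
Pot 4: 15 chips, eligible: B, C, E
Pot 5: 90 chips, eligible: B, C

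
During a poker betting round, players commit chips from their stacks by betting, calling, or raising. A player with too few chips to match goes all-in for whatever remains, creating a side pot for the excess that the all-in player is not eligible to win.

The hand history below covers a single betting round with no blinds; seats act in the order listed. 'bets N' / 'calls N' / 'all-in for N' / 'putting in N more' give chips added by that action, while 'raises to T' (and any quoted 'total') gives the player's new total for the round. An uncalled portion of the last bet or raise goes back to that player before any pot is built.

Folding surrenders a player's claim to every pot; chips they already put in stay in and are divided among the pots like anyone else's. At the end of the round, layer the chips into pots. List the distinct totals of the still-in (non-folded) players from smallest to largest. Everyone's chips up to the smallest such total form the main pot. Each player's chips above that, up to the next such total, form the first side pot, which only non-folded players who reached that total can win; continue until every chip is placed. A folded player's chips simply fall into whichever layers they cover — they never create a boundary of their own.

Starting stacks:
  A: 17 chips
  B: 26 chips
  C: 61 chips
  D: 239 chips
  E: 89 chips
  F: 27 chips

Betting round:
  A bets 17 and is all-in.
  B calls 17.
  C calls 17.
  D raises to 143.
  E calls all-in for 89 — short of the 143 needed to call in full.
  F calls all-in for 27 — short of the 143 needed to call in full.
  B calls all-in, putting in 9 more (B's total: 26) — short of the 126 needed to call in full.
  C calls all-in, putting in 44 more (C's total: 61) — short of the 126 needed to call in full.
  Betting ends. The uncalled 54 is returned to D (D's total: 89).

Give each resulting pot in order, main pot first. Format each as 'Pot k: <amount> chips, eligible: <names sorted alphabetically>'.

Contributions (after 54 returned to D): A=17, B=26, C=61, D=89, E=89, F=27
Pot levels (distinct totals of non-folded players): 17, 26, 27, 61, 89
Layer 1-17: 17 each from A, B, C, D, E, F = 17*6 = 102 chips; eligible A, B, C, D, E, F
Layer 18-26: 9 each from B, C, D, E, F = 9*5 = 45 chips; eligible B, C, D, E, F
Layer 27-27: 1 each from C, D, E, F = 1*4 = 4 chips; eligible C, D, E, F
Layer 28-61: 34 each from C, D, E = 34*3 = 102 chips; eligible C, D, E
Layer 62-89: 28 each from D, E = 28*2 = 56 chips; eligible D, E

Pot 1: 102 chips, eligible: A, B, C, D, E, F
Pot 2: 45 chips, eligible: B, C, D, E, F
Pot 3: 4 chips, eligible: C, D, E, F
Pot 4: 102 chips, eligible: C, D, E
Pot 5: 56 chips, eligible: D, E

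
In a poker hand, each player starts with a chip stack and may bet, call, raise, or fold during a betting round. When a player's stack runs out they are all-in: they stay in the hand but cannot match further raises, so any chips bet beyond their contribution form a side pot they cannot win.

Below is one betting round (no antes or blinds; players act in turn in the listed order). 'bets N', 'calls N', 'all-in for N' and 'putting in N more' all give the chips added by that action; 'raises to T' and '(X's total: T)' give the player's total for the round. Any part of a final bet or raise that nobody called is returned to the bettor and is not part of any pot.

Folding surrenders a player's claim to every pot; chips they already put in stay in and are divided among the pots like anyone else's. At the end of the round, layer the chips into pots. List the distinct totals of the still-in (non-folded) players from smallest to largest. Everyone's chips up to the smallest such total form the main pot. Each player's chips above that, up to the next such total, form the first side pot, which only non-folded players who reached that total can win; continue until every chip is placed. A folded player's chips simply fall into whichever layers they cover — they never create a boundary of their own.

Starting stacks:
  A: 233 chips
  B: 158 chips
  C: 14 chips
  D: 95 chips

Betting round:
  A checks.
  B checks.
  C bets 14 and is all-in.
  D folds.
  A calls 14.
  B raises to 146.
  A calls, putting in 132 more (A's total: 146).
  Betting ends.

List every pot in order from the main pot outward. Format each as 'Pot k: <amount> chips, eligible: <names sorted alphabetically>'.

Contributions: A=146, B=146, C=14
Folded: D
Pot levels (distinct totals of non-folded players): 14, 146
Layer 1-14: 14 each from A, B, C = 14*3 = 42 chips; eligible A, B, C
Layer 15-146: 132 each from A, B = 132*2 = 264 chips; eligible A, B

Pot 1: 42 chips, eligible: A, B, C
Pot 2: 264 chips, eligible: A, B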